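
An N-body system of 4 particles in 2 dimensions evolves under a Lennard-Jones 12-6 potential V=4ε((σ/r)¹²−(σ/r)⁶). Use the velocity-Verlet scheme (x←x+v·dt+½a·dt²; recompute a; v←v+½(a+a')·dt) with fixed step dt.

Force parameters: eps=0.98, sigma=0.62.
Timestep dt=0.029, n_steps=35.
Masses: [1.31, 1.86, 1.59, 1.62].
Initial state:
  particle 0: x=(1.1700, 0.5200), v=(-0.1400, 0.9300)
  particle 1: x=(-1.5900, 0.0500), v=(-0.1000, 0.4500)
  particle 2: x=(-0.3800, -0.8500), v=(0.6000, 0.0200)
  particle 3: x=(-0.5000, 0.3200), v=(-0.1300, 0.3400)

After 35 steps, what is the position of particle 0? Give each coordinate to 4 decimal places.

step 0: x0=(1.1700, 0.5200) x1=(-1.5900, 0.0500) x2=(-0.3800, -0.8500) x3=(-0.5000, 0.3200)
step 1: x0=(1.1659, 0.5470) x1=(-1.5928, 0.0631) x2=(-0.3626, -0.8493) x3=(-0.5039, 0.3297)
step 2: x0=(1.1618, 0.5739) x1=(-1.5953, 0.0762) x2=(-0.3453, -0.8484) x3=(-0.5080, 0.3392)
step 3: x0=(1.1577, 0.6009) x1=(-1.5975, 0.0893) x2=(-0.3280, -0.8472) x3=(-0.5124, 0.3484)
step 4: x0=(1.1535, 0.6278) x1=(-1.5994, 0.1025) x2=(-0.3108, -0.8459) x3=(-0.5170, 0.3573)
step 5: x0=(1.1494, 0.6548) x1=(-1.6011, 0.1158) x2=(-0.2936, -0.8444) x3=(-0.5219, 0.3661)
step 6: x0=(1.1452, 0.6817) x1=(-1.6024, 0.1291) x2=(-0.2765, -0.8427) x3=(-0.5271, 0.3746)
step 7: x0=(1.1409, 0.7086) x1=(-1.6035, 0.1425) x2=(-0.2594, -0.8408) x3=(-0.5325, 0.3829)
step 8: x0=(1.1367, 0.7355) x1=(-1.6043, 0.1559) x2=(-0.2423, -0.8388) x3=(-0.5382, 0.3909)
step 9: x0=(1.1324, 0.7624) x1=(-1.6048, 0.1693) x2=(-0.2253, -0.8367) x3=(-0.5442, 0.3988)
step 10: x0=(1.1281, 0.7894) x1=(-1.6049, 0.1829) x2=(-0.2084, -0.8344) x3=(-0.5505, 0.4065)
step 11: x0=(1.1238, 0.8162) x1=(-1.6047, 0.1965) x2=(-0.1914, -0.8320) x3=(-0.5572, 0.4140)
step 12: x0=(1.1195, 0.8431) x1=(-1.6042, 0.2101) x2=(-0.1746, -0.8294) x3=(-0.5642, 0.4214)
step 13: x0=(1.1151, 0.8700) x1=(-1.6032, 0.2238) x2=(-0.1577, -0.8268) x3=(-0.5715, 0.4285)
step 14: x0=(1.1107, 0.8969) x1=(-1.6019, 0.2376) x2=(-0.1409, -0.8241) x3=(-0.5793, 0.4355)
step 15: x0=(1.1063, 0.9237) x1=(-1.6002, 0.2515) x2=(-0.1241, -0.8212) x3=(-0.5874, 0.4423)
step 16: x0=(1.1019, 0.9506) x1=(-1.5981, 0.2654) x2=(-0.1074, -0.8183) x3=(-0.5961, 0.4489)
step 17: x0=(1.0975, 0.9774) x1=(-1.5954, 0.2794) x2=(-0.0907, -0.8153) x3=(-0.6052, 0.4554)
step 18: x0=(1.0930, 1.0043) x1=(-1.5923, 0.2935) x2=(-0.0741, -0.8122) x3=(-0.6149, 0.4617)
step 19: x0=(1.0885, 1.0311) x1=(-1.5886, 0.3077) x2=(-0.0574, -0.8090) x3=(-0.6252, 0.4678)
step 20: x0=(1.0840, 1.0579) x1=(-1.5842, 0.3220) x2=(-0.0408, -0.8058) x3=(-0.6361, 0.4737)
step 21: x0=(1.0795, 1.0847) x1=(-1.5792, 0.3364) x2=(-0.0243, -0.8025) x3=(-0.6478, 0.4795)
step 22: x0=(1.0750, 1.1115) x1=(-1.5734, 0.3509) x2=(-0.0077, -0.7991) x3=(-0.6603, 0.4851)
step 23: x0=(1.0705, 1.1383) x1=(-1.5668, 0.3656) x2=(0.0088, -0.7957) x3=(-0.6737, 0.4905)
step 24: x0=(1.0660, 1.1651) x1=(-1.5592, 0.3803) x2=(0.0252, -0.7923) x3=(-0.6883, 0.4957)
step 25: x0=(1.0614, 1.1919) x1=(-1.5505, 0.3953) x2=(0.0417, -0.7887) x3=(-0.7041, 0.5007)
step 26: x0=(1.0568, 1.2187) x1=(-1.5404, 0.4103) x2=(0.0581, -0.7852) x3=(-0.7213, 0.5055)
step 27: x0=(1.0523, 1.2455) x1=(-1.5289, 0.4256) x2=(0.0745, -0.7816) x3=(-0.7403, 0.5100)
step 28: x0=(1.0477, 1.2722) x1=(-1.5158, 0.4410) x2=(0.0909, -0.7780) x3=(-0.7611, 0.5143)
step 29: x0=(1.0431, 1.2990) x1=(-1.5009, 0.4565) x2=(0.1073, -0.7743) x3=(-0.7837, 0.5184)
step 30: x0=(1.0385, 1.3257) x1=(-1.4849, 0.4722) x2=(0.1236, -0.7706) x3=(-0.8077, 0.5224)
step 31: x0=(1.0339, 1.3525) x1=(-1.4704, 0.4878) x2=(0.1399, -0.7669) x3=(-0.8300, 0.5265)
step 32: x0=(1.0292, 1.3792) x1=(-1.4643, 0.5028) x2=(0.1562, -0.7632) x3=(-0.8425, 0.5311)
step 33: x0=(1.0246, 1.4060) x1=(-1.4741, 0.5171) x2=(0.1725, -0.7594) x3=(-0.8368, 0.5366)
step 34: x0=(1.0200, 1.4327) x1=(-1.4937, 0.5311) x2=(0.1888, -0.7556) x3=(-0.8199, 0.5424)
step 35: x0=(1.0153, 1.4594) x1=(-1.5152, 0.5451) x2=(0.2051, -0.7518) x3=(-0.8007, 0.5482)

(1.0153, 1.4594)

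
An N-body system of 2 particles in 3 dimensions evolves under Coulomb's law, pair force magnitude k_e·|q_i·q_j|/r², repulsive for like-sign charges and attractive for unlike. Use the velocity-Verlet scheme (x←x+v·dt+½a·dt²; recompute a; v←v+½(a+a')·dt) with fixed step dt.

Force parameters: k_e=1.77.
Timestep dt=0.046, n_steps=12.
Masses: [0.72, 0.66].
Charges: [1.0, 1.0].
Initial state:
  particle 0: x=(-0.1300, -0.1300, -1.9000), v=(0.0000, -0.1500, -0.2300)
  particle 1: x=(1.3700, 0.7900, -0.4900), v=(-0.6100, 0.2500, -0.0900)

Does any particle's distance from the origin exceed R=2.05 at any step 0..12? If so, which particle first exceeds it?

step 0: x0=(-0.1300, -0.1300, -1.9000) x1=(1.3700, 0.7900, -0.4900)
step 1: x0=(-0.1303, -0.1371, -1.9109) x1=(1.3423, 0.8017, -0.4938)
step 2: x0=(-0.1314, -0.1446, -1.9224) x1=(1.3154, 0.8139, -0.4969)
step 3: x0=(-0.1330, -0.1526, -1.9347) x1=(1.2891, 0.8266, -0.4992)
step 4: x0=(-0.1354, -0.1611, -1.9475) x1=(1.2636, 0.8398, -0.5009)
step 5: x0=(-0.1383, -0.1699, -1.9610) x1=(1.2388, 0.8534, -0.5018)
step 6: x0=(-0.1419, -0.1793, -1.9752) x1=(1.2147, 0.8676, -0.5020)
step 7: x0=(-0.1461, -0.1891, -1.9901) x1=(1.1912, 0.8823, -0.5015)
step 8: x0=(-0.1510, -0.1994, -2.0056) x1=(1.1684, 0.8975, -0.5003)
step 9: x0=(-0.1563, -0.2102, -2.0218) x1=(1.1462, 0.9132, -0.4983)
step 10: x0=(-0.1623, -0.2215, -2.0386) x1=(1.1246, 0.9295, -0.4956)
step 11: x0=(-0.1688, -0.2332, -2.0561) x1=(1.1036, 0.9463, -0.4922)
step 12: x0=(-0.1758, -0.2454, -2.0742) x1=(1.0832, 0.9636, -0.4882)

yes, particle 0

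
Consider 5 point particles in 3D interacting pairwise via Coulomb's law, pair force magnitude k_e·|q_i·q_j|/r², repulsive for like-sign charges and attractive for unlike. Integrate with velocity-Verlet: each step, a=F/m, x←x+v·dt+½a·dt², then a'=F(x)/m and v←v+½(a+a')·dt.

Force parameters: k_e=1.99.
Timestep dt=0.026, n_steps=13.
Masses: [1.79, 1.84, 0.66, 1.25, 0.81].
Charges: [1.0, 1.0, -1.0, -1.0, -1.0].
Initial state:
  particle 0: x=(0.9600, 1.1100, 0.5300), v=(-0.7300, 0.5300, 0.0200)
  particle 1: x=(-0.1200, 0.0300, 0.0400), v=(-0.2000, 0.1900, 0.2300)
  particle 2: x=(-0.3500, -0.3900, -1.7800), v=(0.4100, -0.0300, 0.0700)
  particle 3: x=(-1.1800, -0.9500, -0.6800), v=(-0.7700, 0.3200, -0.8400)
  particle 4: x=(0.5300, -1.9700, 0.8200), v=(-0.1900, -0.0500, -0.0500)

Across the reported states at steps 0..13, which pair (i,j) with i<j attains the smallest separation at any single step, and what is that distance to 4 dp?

step 0: x0=(0.9600, 1.1100, 0.5300) x1=(-0.1200, 0.0300, 0.0400) x2=(-0.3500, -0.3900, -1.7800) x3=(-1.1800, -0.9500, -0.6800) x4=(0.5300, -1.9700, 0.8200)
step 1: x0=(0.9411, 1.1238, 0.5305) x1=(-0.1254, 0.0347, 0.0458) x2=(-0.3390, -0.3904, -1.7782) x3=(-1.2000, -0.9416, -0.7016) x4=(0.5251, -1.9712, 0.8188)
step 2: x0=(0.9222, 1.1376, 0.5311) x1=(-0.1311, 0.0388, 0.0512) x2=(-0.3274, -0.3902, -1.7766) x3=(-1.2202, -0.9330, -0.7227) x4=(0.5204, -1.9721, 0.8177)
step 3: x0=(0.9035, 1.1515, 0.5316) x1=(-0.1372, 0.0424, 0.0563) x2=(-0.3152, -0.3893, -1.7751) x3=(-1.2403, -0.9242, -0.7434) x4=(0.5159, -1.9727, 0.8168)
step 4: x0=(0.8849, 1.1654, 0.5321) x1=(-0.1436, 0.0455, 0.0610) x2=(-0.3022, -0.3877, -1.7736) x3=(-1.2606, -0.9152, -0.7636) x4=(0.5114, -1.9730, 0.8161)
step 5: x0=(0.8664, 1.1794, 0.5327) x1=(-0.1504, 0.0480, 0.0654) x2=(-0.2886, -0.3854, -1.7722) x3=(-1.2810, -0.9060, -0.7833) x4=(0.5072, -1.9731, 0.8156)
step 6: x0=(0.8480, 1.1934, 0.5332) x1=(-0.1574, 0.0501, 0.0694) x2=(-0.2744, -0.3824, -1.7709) x3=(-1.3015, -0.8967, -0.8026) x4=(0.5030, -1.9729, 0.8152)
step 7: x0=(0.8297, 1.2075, 0.5338) x1=(-0.1648, 0.0516, 0.0730) x2=(-0.2594, -0.3788, -1.7696) x3=(-1.3221, -0.8872, -0.8214) x4=(0.4990, -1.9725, 0.8149)
step 8: x0=(0.8115, 1.2216, 0.5343) x1=(-0.1725, 0.0526, 0.0763) x2=(-0.2437, -0.3745, -1.7683) x3=(-1.3429, -0.8776, -0.8398) x4=(0.4951, -1.9717, 0.8149)
step 9: x0=(0.7934, 1.2358, 0.5349) x1=(-0.1805, 0.0531, 0.0792) x2=(-0.2274, -0.3696, -1.7670) x3=(-1.3638, -0.8678, -0.8578) x4=(0.4912, -1.9707, 0.8149)
step 10: x0=(0.7754, 1.2500, 0.5354) x1=(-0.1888, 0.0531, 0.0818) x2=(-0.2104, -0.3641, -1.7656) x3=(-1.3848, -0.8578, -0.8754) x4=(0.4876, -1.9694, 0.8152)
step 11: x0=(0.7575, 1.2643, 0.5359) x1=(-0.1974, 0.0525, 0.0840) x2=(-0.1927, -0.3579, -1.7642) x3=(-1.4060, -0.8477, -0.8926) x4=(0.4840, -1.9679, 0.8156)
step 12: x0=(0.7396, 1.2787, 0.5365) x1=(-0.2062, 0.0515, 0.0858) x2=(-0.1743, -0.3511, -1.7627) x3=(-1.4273, -0.8375, -0.9095) x4=(0.4805, -1.9660, 0.8161)
step 13: x0=(0.7219, 1.2931, 0.5370) x1=(-0.2153, 0.0500, 0.0873) x2=(-0.1553, -0.3437, -1.7610) x3=(-1.4488, -0.8271, -0.9259) x4=(0.4771, -1.9639, 0.8168)

pair (2,3), distance 1.4840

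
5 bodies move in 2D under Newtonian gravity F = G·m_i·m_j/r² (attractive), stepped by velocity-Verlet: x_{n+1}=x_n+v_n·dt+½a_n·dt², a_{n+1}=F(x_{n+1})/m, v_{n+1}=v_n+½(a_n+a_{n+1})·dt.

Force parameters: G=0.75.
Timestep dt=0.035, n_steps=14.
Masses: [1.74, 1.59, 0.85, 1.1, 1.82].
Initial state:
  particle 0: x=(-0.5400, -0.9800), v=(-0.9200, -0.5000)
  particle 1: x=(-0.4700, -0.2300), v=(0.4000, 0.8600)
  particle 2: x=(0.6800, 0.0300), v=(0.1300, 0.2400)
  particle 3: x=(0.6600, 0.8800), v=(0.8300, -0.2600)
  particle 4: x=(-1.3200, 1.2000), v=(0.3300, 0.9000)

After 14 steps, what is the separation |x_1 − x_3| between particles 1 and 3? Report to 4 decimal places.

step 0: x0=(-0.5400, -0.9800) x1=(-0.4700, -0.2300) x2=(0.6800, 0.0300) x3=(0.6600, 0.8800) x4=(-1.3200, 1.2000)
step 1: x0=(-0.5720, -0.9959) x1=(-0.4559, -0.2008) x2=(0.6836, 0.0389) x3=(0.6886, 0.8701) x4=(-1.3081, 1.2311)
step 2: x0=(-0.6033, -1.0089) x1=(-0.4415, -0.1732) x2=(0.6855, 0.0487) x3=(0.7161, 0.8584) x4=(-1.2954, 1.2613)
step 3: x0=(-0.6341, -1.0193) x1=(-0.4270, -0.1468) x2=(0.6856, 0.0597) x3=(0.7426, 0.8449) x4=(-1.2821, 1.2907)
step 4: x0=(-0.6642, -1.0273) x1=(-0.4124, -0.1215) x2=(0.6841, 0.0720) x3=(0.7679, 0.8297) x4=(-1.2680, 1.3192)
step 5: x0=(-0.6936, -1.0332) x1=(-0.3975, -0.0970) x2=(0.6809, 0.0855) x3=(0.7921, 0.8126) x4=(-1.2533, 1.3469)
step 6: x0=(-0.7223, -1.0370) x1=(-0.3825, -0.0732) x2=(0.6761, 0.1006) x3=(0.8150, 0.7935) x4=(-1.2379, 1.3738)
step 7: x0=(-0.7503, -1.0390) x1=(-0.3672, -0.0500) x2=(0.6698, 0.1174) x3=(0.8365, 0.7724) x4=(-1.2218, 1.3998)
step 8: x0=(-0.7776, -1.0392) x1=(-0.3517, -0.0271) x2=(0.6621, 0.1359) x3=(0.8565, 0.7491) x4=(-1.2051, 1.4250)
step 9: x0=(-0.8042, -1.0378) x1=(-0.3358, -0.0046) x2=(0.6532, 0.1564) x3=(0.8748, 0.7236) x4=(-1.1878, 1.4493)
step 10: x0=(-0.8301, -1.0348) x1=(-0.3195, 0.0176) x2=(0.6432, 0.1792) x3=(0.8912, 0.6956) x4=(-1.1698, 1.4727)
step 11: x0=(-0.8552, -1.0303) x1=(-0.3028, 0.0397) x2=(0.6324, 0.2044) x3=(0.9054, 0.6651) x4=(-1.1513, 1.4953)
step 12: x0=(-0.8797, -1.0245) x1=(-0.2856, 0.0617) x2=(0.6212, 0.2322) x3=(0.9170, 0.6318) x4=(-1.1321, 1.5171)
step 13: x0=(-0.9034, -1.0173) x1=(-0.2677, 0.0838) x2=(0.6101, 0.2630) x3=(0.9254, 0.5955) x4=(-1.1123, 1.5380)
step 14: x0=(-0.9264, -1.0088) x1=(-0.2491, 0.1059) x2=(0.6000, 0.2969) x3=(0.9301, 0.5562) x4=(-1.0919, 1.5580)

1.2622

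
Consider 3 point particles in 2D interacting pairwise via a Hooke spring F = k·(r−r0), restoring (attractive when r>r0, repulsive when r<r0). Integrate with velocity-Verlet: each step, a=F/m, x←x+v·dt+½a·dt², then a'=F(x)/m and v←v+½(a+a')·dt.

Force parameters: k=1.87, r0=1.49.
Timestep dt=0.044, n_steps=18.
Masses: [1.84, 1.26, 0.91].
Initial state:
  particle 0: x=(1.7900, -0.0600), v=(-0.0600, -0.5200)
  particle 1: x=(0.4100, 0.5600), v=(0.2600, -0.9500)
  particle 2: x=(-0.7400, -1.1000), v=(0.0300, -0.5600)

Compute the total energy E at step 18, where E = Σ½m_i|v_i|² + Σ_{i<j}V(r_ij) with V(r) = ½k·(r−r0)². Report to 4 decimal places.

2.7161

step 0: x0=(1.7900, -0.0600) x1=(0.4100, 0.5600) x2=(-0.7400, -1.1000)
step 1: x0=(1.7862, -0.0833) x1=(0.4210, 0.5176) x2=(-0.7358, -1.1228)
step 2: x0=(1.7802, -0.1076) x1=(0.4312, 0.4739) x2=(-0.7258, -1.1421)
step 3: x0=(1.7719, -0.1328) x1=(0.4405, 0.4291) x2=(-0.7102, -1.1579)
step 4: x0=(1.7616, -0.1589) x1=(0.4489, 0.3833) x2=(-0.6892, -1.1704)
step 5: x0=(1.7493, -0.1860) x1=(0.4564, 0.3365) x2=(-0.6628, -1.1797)
step 6: x0=(1.7351, -0.2139) x1=(0.4629, 0.2889) x2=(-0.6313, -1.1861)
step 7: x0=(1.7192, -0.2428) x1=(0.4685, 0.2407) x2=(-0.5952, -1.1897)
step 8: x0=(1.7018, -0.2725) x1=(0.4732, 0.1919) x2=(-0.5546, -1.1909)
step 9: x0=(1.6829, -0.3030) x1=(0.4771, 0.1428) x2=(-0.5099, -1.1899)
step 10: x0=(1.6628, -0.3343) x1=(0.4801, 0.0935) x2=(-0.4617, -1.1871)
step 11: x0=(1.6417, -0.3664) x1=(0.4823, 0.0441) x2=(-0.4102, -1.1828)
step 12: x0=(1.6198, -0.3992) x1=(0.4837, -0.0050) x2=(-0.3560, -1.1773)
step 13: x0=(1.5972, -0.4326) x1=(0.4845, -0.0537) x2=(-0.2996, -1.1711)
step 14: x0=(1.5743, -0.4665) x1=(0.4846, -0.1019) x2=(-0.2415, -1.1644)
step 15: x0=(1.5511, -0.5011) x1=(0.4841, -0.1493) x2=(-0.1821, -1.1578)
step 16: x0=(1.5279, -0.5360) x1=(0.4830, -0.1956) x2=(-0.1220, -1.1516)
step 17: x0=(1.5050, -0.5715) x1=(0.4814, -0.2408) x2=(-0.0617, -1.1463)
step 18: x0=(1.4825, -0.6073) x1=(0.4794, -0.2845) x2=(-0.0015, -1.1422)
step 0 velocities: v0=(-0.0600, -0.5200) v1=(0.2600, -0.9500) v2=(0.0300, -0.5600)
step 0: KE=1.0063, PE=1.7128, E=2.7191
step 18 velocities: v0=(-0.5036, -0.8171) v1=(-0.0523, -0.9747) v2=(1.3593, 0.0749)
step 18: KE=2.2910, PE=0.4252, E=2.7161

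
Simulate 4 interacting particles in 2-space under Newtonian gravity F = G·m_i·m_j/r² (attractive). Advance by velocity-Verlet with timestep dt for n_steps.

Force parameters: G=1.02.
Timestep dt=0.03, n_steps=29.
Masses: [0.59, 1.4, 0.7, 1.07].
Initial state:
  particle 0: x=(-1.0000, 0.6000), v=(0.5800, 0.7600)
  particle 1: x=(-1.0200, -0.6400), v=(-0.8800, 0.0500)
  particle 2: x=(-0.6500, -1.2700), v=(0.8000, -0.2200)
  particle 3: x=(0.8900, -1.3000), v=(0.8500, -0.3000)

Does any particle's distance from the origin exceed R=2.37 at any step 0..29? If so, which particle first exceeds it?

step 0: x0=(-1.0000, 0.6000) x1=(-1.0200, -0.6400) x2=(-0.6500, -1.2700) x3=(0.8900, -1.3000)
step 1: x0=(-0.9825, 0.6222) x1=(-1.0460, -0.6389) x2=(-0.6264, -1.2755) x3=(0.9152, -1.3089)
step 2: x0=(-0.9650, 0.6434) x1=(-1.0711, -0.6384) x2=(-0.6037, -1.2790) x3=(0.9398, -1.3177)
step 3: x0=(-0.9474, 0.6636) x1=(-1.0954, -0.6385) x2=(-0.5817, -1.2807) x3=(0.9638, -1.3263)
step 4: x0=(-0.9298, 0.6827) x1=(-1.1189, -0.6391) x2=(-0.5606, -1.2809) x3=(0.9872, -1.3348)
step 5: x0=(-0.9121, 0.7009) x1=(-1.1415, -0.6402) x2=(-0.5402, -1.2795) x3=(1.0100, -1.3431)
step 6: x0=(-0.8945, 0.7181) x1=(-1.1634, -0.6416) x2=(-0.5207, -1.2769) x3=(1.0323, -1.3513)
step 7: x0=(-0.8768, 0.7345) x1=(-1.1845, -0.6433) x2=(-0.5018, -1.2730) x3=(1.0541, -1.3593)
step 8: x0=(-0.8592, 0.7500) x1=(-1.2048, -0.6454) x2=(-0.4837, -1.2680) x3=(1.0753, -1.3672)
step 9: x0=(-0.8417, 0.7646) x1=(-1.2243, -0.6477) x2=(-0.4662, -1.2620) x3=(1.0960, -1.3750)
step 10: x0=(-0.8242, 0.7784) x1=(-1.2431, -0.6502) x2=(-0.4494, -1.2550) x3=(1.1162, -1.3827)
step 11: x0=(-0.8067, 0.7915) x1=(-1.2611, -0.6529) x2=(-0.4333, -1.2472) x3=(1.1359, -1.3902)
step 12: x0=(-0.7893, 0.8037) x1=(-1.2784, -0.6559) x2=(-0.4178, -1.2385) x3=(1.1551, -1.3976)
step 13: x0=(-0.7720, 0.8153) x1=(-1.2950, -0.6589) x2=(-0.4030, -1.2291) x3=(1.1738, -1.4048)
step 14: x0=(-0.7548, 0.8260) x1=(-1.3109, -0.6622) x2=(-0.3887, -1.2190) x3=(1.1921, -1.4120)
step 15: x0=(-0.7376, 0.8361) x1=(-1.3262, -0.6655) x2=(-0.3750, -1.2082) x3=(1.2098, -1.4190)
step 16: x0=(-0.7205, 0.8455) x1=(-1.3407, -0.6690) x2=(-0.3619, -1.1969) x3=(1.2271, -1.4258)
step 17: x0=(-0.7035, 0.8542) x1=(-1.3546, -0.6725) x2=(-0.3494, -1.1850) x3=(1.2439, -1.4326)
step 18: x0=(-0.6866, 0.8623) x1=(-1.3678, -0.6762) x2=(-0.3374, -1.1725) x3=(1.2603, -1.4392)
step 19: x0=(-0.6698, 0.8697) x1=(-1.3804, -0.6799) x2=(-0.3259, -1.1596) x3=(1.2763, -1.4456)
step 20: x0=(-0.6530, 0.8765) x1=(-1.3923, -0.6837) x2=(-0.3150, -1.1462) x3=(1.2918, -1.4520)
step 21: x0=(-0.6364, 0.8827) x1=(-1.4037, -0.6875) x2=(-0.3045, -1.1324) x3=(1.3068, -1.4582)
step 22: x0=(-0.6199, 0.8882) x1=(-1.4144, -0.6914) x2=(-0.2946, -1.1182) x3=(1.3215, -1.4642)
step 23: x0=(-0.6034, 0.8931) x1=(-1.4244, -0.6953) x2=(-0.2852, -1.1036) x3=(1.3357, -1.4701)
step 24: x0=(-0.5870, 0.8975) x1=(-1.4339, -0.6993) x2=(-0.2763, -1.0886) x3=(1.3495, -1.4759)
step 25: x0=(-0.5708, 0.9013) x1=(-1.4428, -0.7033) x2=(-0.2679, -1.0734) x3=(1.3629, -1.4816)
step 26: x0=(-0.5546, 0.9045) x1=(-1.4511, -0.7072) x2=(-0.2600, -1.0578) x3=(1.3759, -1.4871)
step 27: x0=(-0.5385, 0.9071) x1=(-1.4588, -0.7112) x2=(-0.2526, -1.0420) x3=(1.3885, -1.4924)
step 28: x0=(-0.5225, 0.9091) x1=(-1.4659, -0.7152) x2=(-0.2457, -1.0258) x3=(1.4007, -1.4976)
step 29: x0=(-0.5066, 0.9106) x1=(-1.4724, -0.7192) x2=(-0.2392, -1.0095) x3=(1.4125, -1.5027)

no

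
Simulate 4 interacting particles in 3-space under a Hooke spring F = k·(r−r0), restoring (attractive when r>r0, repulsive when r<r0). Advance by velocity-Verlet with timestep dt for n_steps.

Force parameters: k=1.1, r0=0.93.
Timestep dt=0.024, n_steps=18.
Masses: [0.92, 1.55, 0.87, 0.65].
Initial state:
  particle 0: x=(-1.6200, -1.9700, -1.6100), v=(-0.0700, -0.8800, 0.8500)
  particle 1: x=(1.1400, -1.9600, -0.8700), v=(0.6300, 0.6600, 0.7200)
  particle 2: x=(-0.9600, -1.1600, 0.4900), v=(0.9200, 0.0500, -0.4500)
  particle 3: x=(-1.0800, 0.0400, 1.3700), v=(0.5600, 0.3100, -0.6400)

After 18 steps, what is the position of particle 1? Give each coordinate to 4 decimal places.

step 0: x0=(-1.6200, -1.9700, -1.6100) x1=(1.1400, -1.9600, -0.8700) x2=(-0.9600, -1.1600, 0.4900) x3=(-1.0800, 0.0400, 1.3700)
step 1: x0=(-1.6208, -1.9904, -1.5882) x1=(1.1541, -1.9437, -0.8523) x2=(-0.9376, -1.1590, 0.4785) x3=(-1.0659, 0.0458, 1.3526)
step 2: x0=(-1.6197, -2.0095, -1.5638) x1=(1.1662, -1.9267, -0.8338) x2=(-0.9145, -1.1584, 0.4658) x3=(-1.0506, 0.0481, 1.3311)
step 3: x0=(-1.6167, -2.0270, -1.5366) x1=(1.1764, -1.9089, -0.8145) x2=(-0.8909, -1.1582, 0.4518) x3=(-1.0340, 0.0472, 1.3056)
step 4: x0=(-1.6118, -2.0432, -1.5069) x1=(1.1845, -1.8903, -0.7944) x2=(-0.8666, -1.1584, 0.4366) x3=(-1.0161, 0.0428, 1.2763)
step 5: x0=(-1.6050, -2.0578, -1.4746) x1=(1.1907, -1.8709, -0.7735) x2=(-0.8417, -1.1590, 0.4202) x3=(-0.9971, 0.0352, 1.2431)
step 6: x0=(-1.5963, -2.0709, -1.4399) x1=(1.1950, -1.8509, -0.7520) x2=(-0.8163, -1.1600, 0.4027) x3=(-0.9769, 0.0242, 1.2063)
step 7: x0=(-1.5857, -2.0825, -1.4028) x1=(1.1973, -1.8302, -0.7297) x2=(-0.7903, -1.1613, 0.3841) x3=(-0.9555, 0.0101, 1.1659)
step 8: x0=(-1.5732, -2.0926, -1.3634) x1=(1.1977, -1.8089, -0.7068) x2=(-0.7639, -1.1631, 0.3645) x3=(-0.9329, -0.0073, 1.1220)
step 9: x0=(-1.5587, -2.1012, -1.3218) x1=(1.1962, -1.7869, -0.6833) x2=(-0.7369, -1.1652, 0.3438) x3=(-0.9093, -0.0278, 1.0749)
step 10: x0=(-1.5423, -2.1082, -1.2781) x1=(1.1929, -1.7644, -0.6592) x2=(-0.7095, -1.1677, 0.3223) x3=(-0.8845, -0.0512, 1.0247)
step 11: x0=(-1.5240, -2.1138, -1.2324) x1=(1.1878, -1.7413, -0.6346) x2=(-0.6817, -1.1706, 0.2998) x3=(-0.8588, -0.0776, 0.9716)
step 12: x0=(-1.5039, -2.1178, -1.1848) x1=(1.1809, -1.7177, -0.6094) x2=(-0.6534, -1.1739, 0.2765) x3=(-0.8321, -0.1068, 0.9157)
step 13: x0=(-1.4819, -2.1204, -1.1354) x1=(1.1723, -1.6937, -0.5837) x2=(-0.6248, -1.1775, 0.2524) x3=(-0.8044, -0.1388, 0.8571)
step 14: x0=(-1.4581, -2.1215, -1.0844) x1=(1.1620, -1.6692, -0.5577) x2=(-0.5958, -1.1815, 0.2276) x3=(-0.7758, -0.1733, 0.7962)
step 15: x0=(-1.4325, -2.1212, -1.0318) x1=(1.1501, -1.6443, -0.5312) x2=(-0.5664, -1.1859, 0.2020) x3=(-0.7464, -0.2102, 0.7330)
step 16: x0=(-1.4051, -2.1195, -0.9777) x1=(1.1367, -1.6191, -0.5043) x2=(-0.5367, -1.1907, 0.1759) x3=(-0.7161, -0.2494, 0.6679)
step 17: x0=(-1.3760, -2.1165, -0.9224) x1=(1.1218, -1.5936, -0.4772) x2=(-0.5068, -1.1958, 0.1491) x3=(-0.6851, -0.2908, 0.6008)
step 18: x0=(-1.3453, -2.1122, -0.8659) x1=(1.1054, -1.5677, -0.4497) x2=(-0.4765, -1.2013, 0.1218) x3=(-0.6534, -0.3342, 0.5322)

(1.1054, -1.5677, -0.4497)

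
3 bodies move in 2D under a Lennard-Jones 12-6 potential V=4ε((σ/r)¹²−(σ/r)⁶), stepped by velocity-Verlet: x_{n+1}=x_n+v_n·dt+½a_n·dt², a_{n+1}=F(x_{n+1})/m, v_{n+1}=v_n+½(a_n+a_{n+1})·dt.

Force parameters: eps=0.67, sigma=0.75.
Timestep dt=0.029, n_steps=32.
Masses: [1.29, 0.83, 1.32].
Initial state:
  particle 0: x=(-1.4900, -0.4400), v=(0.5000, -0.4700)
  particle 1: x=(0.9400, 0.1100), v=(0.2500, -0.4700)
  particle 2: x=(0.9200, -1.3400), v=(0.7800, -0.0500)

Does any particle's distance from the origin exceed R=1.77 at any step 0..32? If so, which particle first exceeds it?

step 0: x0=(-1.4900, -0.4400) x1=(0.9400, 0.1100) x2=(0.9200, -1.3400)
step 1: x0=(-1.4755, -0.4536) x1=(0.9472, 0.0963) x2=(0.9426, -1.3414)
step 2: x0=(-1.4610, -0.4673) x1=(0.9545, 0.0823) x2=(0.9652, -1.3426)
step 3: x0=(-1.4465, -0.4809) x1=(0.9617, 0.0681) x2=(0.9879, -1.3437)
step 4: x0=(-1.4320, -0.4945) x1=(0.9690, 0.0537) x2=(1.0105, -1.3447)
step 5: x0=(-1.4174, -0.5082) x1=(0.9762, 0.0390) x2=(1.0331, -1.3454)
step 6: x0=(-1.4029, -0.5218) x1=(0.9834, 0.0240) x2=(1.0557, -1.3460)
step 7: x0=(-1.3884, -0.5354) x1=(0.9907, 0.0087) x2=(1.0782, -1.3465)
step 8: x0=(-1.3738, -0.5490) x1=(0.9980, -0.0069) x2=(1.1008, -1.3467)
step 9: x0=(-1.3593, -0.5627) x1=(1.0053, -0.0228) x2=(1.1233, -1.3467)
step 10: x0=(-1.3447, -0.5763) x1=(1.0126, -0.0392) x2=(1.1459, -1.3464)
step 11: x0=(-1.3302, -0.5899) x1=(1.0199, -0.0559) x2=(1.1684, -1.3459)
step 12: x0=(-1.3156, -0.6036) x1=(1.0273, -0.0730) x2=(1.1908, -1.3452)
step 13: x0=(-1.3010, -0.6172) x1=(1.0348, -0.0906) x2=(1.2133, -1.3441)
step 14: x0=(-1.2864, -0.6308) x1=(1.0423, -0.1088) x2=(1.2356, -1.3427)
step 15: x0=(-1.2719, -0.6445) x1=(1.0499, -0.1274) x2=(1.2580, -1.3410)
step 16: x0=(-1.2573, -0.6581) x1=(1.0576, -0.1467) x2=(1.2802, -1.3389)
step 17: x0=(-1.2427, -0.6717) x1=(1.0654, -0.1666) x2=(1.3024, -1.3364)
step 18: x0=(-1.2281, -0.6853) x1=(1.0733, -0.1873) x2=(1.3245, -1.3335)
step 19: x0=(-1.2135, -0.6990) x1=(1.0815, -0.2087) x2=(1.3464, -1.3300)
step 20: x0=(-1.1988, -0.7126) x1=(1.0898, -0.2310) x2=(1.3683, -1.3260)
step 21: x0=(-1.1842, -0.7262) x1=(1.0983, -0.2544) x2=(1.3899, -1.3213)
step 22: x0=(-1.1696, -0.7398) x1=(1.1072, -0.2788) x2=(1.4114, -1.3160)
step 23: x0=(-1.1550, -0.7535) x1=(1.1164, -0.3045) x2=(1.4327, -1.3099)
step 24: x0=(-1.1403, -0.7671) x1=(1.1261, -0.3316) x2=(1.4536, -1.3028)
step 25: x0=(-1.1257, -0.7807) x1=(1.1363, -0.3603) x2=(1.4743, -1.2948)
step 26: x0=(-1.1110, -0.7943) x1=(1.1471, -0.3909) x2=(1.4945, -1.2856)
step 27: x0=(-1.0963, -0.8080) x1=(1.1587, -0.4234) x2=(1.5142, -1.2752)
step 28: x0=(-1.0817, -0.8216) x1=(1.1711, -0.4578) x2=(1.5334, -1.2636)
step 29: x0=(-1.0670, -0.8352) x1=(1.1842, -0.4939) x2=(1.5522, -1.2509)
step 30: x0=(-1.0523, -0.8488) x1=(1.1973, -0.5299) x2=(1.5709, -1.2383)
step 31: x0=(-1.0376, -0.8624) x1=(1.2081, -0.5618) x2=(1.5911, -1.2283)
step 32: x0=(-1.0229, -0.8761) x1=(1.2124, -0.5821) x2=(1.6154, -1.2256)

yes, particle 2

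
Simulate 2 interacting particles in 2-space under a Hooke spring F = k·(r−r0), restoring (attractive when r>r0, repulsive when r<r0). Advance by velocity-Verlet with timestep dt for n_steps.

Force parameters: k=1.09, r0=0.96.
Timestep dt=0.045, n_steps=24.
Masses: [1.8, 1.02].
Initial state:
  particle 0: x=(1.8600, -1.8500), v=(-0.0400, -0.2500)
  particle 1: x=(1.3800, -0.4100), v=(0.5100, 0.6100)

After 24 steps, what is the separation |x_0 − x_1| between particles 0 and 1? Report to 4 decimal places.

step 0: x0=(1.8600, -1.8500) x1=(1.3800, -0.4100)
step 1: x0=(1.8581, -1.8609) x1=(1.4031, -0.3831)
step 2: x0=(1.8560, -1.8712) x1=(1.4267, -0.3575)
step 3: x0=(1.8536, -1.8807) x1=(1.4505, -0.3331)
step 4: x0=(1.8511, -1.8894) x1=(1.4748, -0.3100)
step 5: x0=(1.8484, -1.8974) x1=(1.4993, -0.2884)
step 6: x0=(1.8455, -1.9045) x1=(1.5242, -0.2682)
step 7: x0=(1.8425, -1.9108) x1=(1.5494, -0.2495)
step 8: x0=(1.8393, -1.9162) x1=(1.5748, -0.2323)
step 9: x0=(1.8359, -1.9208) x1=(1.6005, -0.2168)
step 10: x0=(1.8324, -1.9243) x1=(1.6264, -0.2028)
step 11: x0=(1.8288, -1.9270) x1=(1.6525, -0.1906)
step 12: x0=(1.8251, -1.9287) x1=(1.6788, -0.1800)
step 13: x0=(1.8214, -1.9294) x1=(1.7052, -0.1711)
step 14: x0=(1.8175, -1.9291) x1=(1.7318, -0.1640)
step 15: x0=(1.8136, -1.9279) x1=(1.7584, -0.1586)
step 16: x0=(1.8097, -1.9256) x1=(1.7851, -0.1550)
step 17: x0=(1.8058, -1.9224) x1=(1.8118, -0.1531)
step 18: x0=(1.8019, -1.9181) x1=(1.8385, -0.1530)
step 19: x0=(1.7980, -1.9129) x1=(1.8652, -0.1546)
step 20: x0=(1.7941, -1.9067) x1=(1.8918, -0.1580)
step 21: x0=(1.7903, -1.8996) x1=(1.9183, -0.1630)
step 22: x0=(1.7865, -1.8914) x1=(1.9447, -0.1698)
step 23: x0=(1.7829, -1.8824) x1=(1.9709, -0.1782)
step 24: x0=(1.7793, -1.8724) x1=(1.9969, -0.1882)

1.6982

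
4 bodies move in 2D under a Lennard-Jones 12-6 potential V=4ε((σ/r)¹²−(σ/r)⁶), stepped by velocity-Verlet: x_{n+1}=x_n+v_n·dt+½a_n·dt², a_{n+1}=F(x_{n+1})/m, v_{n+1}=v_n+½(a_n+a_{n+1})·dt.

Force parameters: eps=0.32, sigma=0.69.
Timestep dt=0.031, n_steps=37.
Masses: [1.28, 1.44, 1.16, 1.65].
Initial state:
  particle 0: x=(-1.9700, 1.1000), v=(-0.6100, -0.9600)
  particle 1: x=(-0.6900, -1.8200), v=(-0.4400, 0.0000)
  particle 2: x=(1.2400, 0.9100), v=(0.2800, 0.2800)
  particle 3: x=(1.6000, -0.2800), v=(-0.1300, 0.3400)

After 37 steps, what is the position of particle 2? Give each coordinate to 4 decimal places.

(1.5808, 1.0587)

step 0: x0=(-1.9700, 1.1000) x1=(-0.6900, -1.8200) x2=(1.2400, 0.9100) x3=(1.6000, -0.2800)
step 1: x0=(-1.9889, 1.0702) x1=(-0.7036, -1.8200) x2=(1.2487, 0.9186) x3=(1.5960, -0.2694)
step 2: x0=(-2.0078, 1.0405) x1=(-0.7173, -1.8200) x2=(1.2574, 0.9271) x3=(1.5919, -0.2587)
step 3: x0=(-2.0267, 1.0107) x1=(-0.7309, -1.8200) x2=(1.2662, 0.9354) x3=(1.5878, -0.2479)
step 4: x0=(-2.0456, 0.9810) x1=(-0.7446, -1.8200) x2=(1.2750, 0.9436) x3=(1.5836, -0.2371)
step 5: x0=(-2.0645, 0.9512) x1=(-0.7582, -1.8200) x2=(1.2839, 0.9516) x3=(1.5795, -0.2261)
step 6: x0=(-2.0835, 0.9214) x1=(-0.7718, -1.8200) x2=(1.2928, 0.9595) x3=(1.5753, -0.2149)
step 7: x0=(-2.1024, 0.8917) x1=(-0.7855, -1.8200) x2=(1.3017, 0.9672) x3=(1.5711, -0.2037)
step 8: x0=(-2.1213, 0.8619) x1=(-0.7991, -1.8200) x2=(1.3107, 0.9747) x3=(1.5668, -0.1924)
step 9: x0=(-2.1402, 0.8322) x1=(-0.8127, -1.8200) x2=(1.3197, 0.9821) x3=(1.5626, -0.1809)
step 10: x0=(-2.1591, 0.8024) x1=(-0.8264, -1.8200) x2=(1.3288, 0.9892) x3=(1.5583, -0.1693)
step 11: x0=(-2.1780, 0.7726) x1=(-0.8400, -1.8200) x2=(1.3379, 0.9962) x3=(1.5539, -0.1576)
step 12: x0=(-2.1969, 0.7429) x1=(-0.8537, -1.8200) x2=(1.3470, 1.0030) x3=(1.5496, -0.1457)
step 13: x0=(-2.2158, 0.7131) x1=(-0.8673, -1.8200) x2=(1.3562, 1.0095) x3=(1.5452, -0.1336)
step 14: x0=(-2.2347, 0.6833) x1=(-0.8809, -1.8200) x2=(1.3654, 1.0159) x3=(1.5408, -0.1215)
step 15: x0=(-2.2536, 0.6536) x1=(-0.8946, -1.8199) x2=(1.3747, 1.0220) x3=(1.5364, -0.1091)
step 16: x0=(-2.2725, 0.6238) x1=(-0.9082, -1.8199) x2=(1.3839, 1.0278) x3=(1.5319, -0.0966)
step 17: x0=(-2.2914, 0.5940) x1=(-0.9218, -1.8199) x2=(1.3932, 1.0335) x3=(1.5274, -0.0839)
step 18: x0=(-2.3103, 0.5643) x1=(-0.9355, -1.8199) x2=(1.4026, 1.0388) x3=(1.5229, -0.0710)
step 19: x0=(-2.3292, 0.5345) x1=(-0.9491, -1.8199) x2=(1.4120, 1.0439) x3=(1.5184, -0.0580)
step 20: x0=(-2.3481, 0.5047) x1=(-0.9628, -1.8199) x2=(1.4214, 1.0486) x3=(1.5139, -0.0447)
step 21: x0=(-2.3670, 0.4750) x1=(-0.9764, -1.8199) x2=(1.4308, 1.0531) x3=(1.5093, -0.0312)
step 22: x0=(-2.3859, 0.4452) x1=(-0.9900, -1.8199) x2=(1.4402, 1.0572) x3=(1.5047, -0.0174)
step 23: x0=(-2.4049, 0.4154) x1=(-1.0037, -1.8199) x2=(1.4497, 1.0610) x3=(1.5001, -0.0034)
step 24: x0=(-2.4238, 0.3857) x1=(-1.0173, -1.8199) x2=(1.4592, 1.0644) x3=(1.4955, 0.0108)
step 25: x0=(-2.4427, 0.3559) x1=(-1.0309, -1.8198) x2=(1.4687, 1.0674) x3=(1.4909, 0.0253)
step 26: x0=(-2.4616, 0.3261) x1=(-1.0446, -1.8198) x2=(1.4782, 1.0700) x3=(1.4863, 0.0402)
step 27: x0=(-2.4805, 0.2964) x1=(-1.0582, -1.8198) x2=(1.4877, 1.0721) x3=(1.4816, 0.0553)
step 28: x0=(-2.4994, 0.2666) x1=(-1.0718, -1.8198) x2=(1.4972, 1.0737) x3=(1.4770, 0.0708)
step 29: x0=(-2.5183, 0.2368) x1=(-1.0855, -1.8198) x2=(1.5067, 1.0748) x3=(1.4724, 0.0867)
step 30: x0=(-2.5372, 0.2071) x1=(-1.0991, -1.8198) x2=(1.5162, 1.0753) x3=(1.4678, 0.1030)
step 31: x0=(-2.5561, 0.1773) x1=(-1.1128, -1.8197) x2=(1.5257, 1.0752) x3=(1.4632, 0.1197)
step 32: x0=(-2.5750, 0.1475) x1=(-1.1264, -1.8197) x2=(1.5351, 1.0744) x3=(1.4587, 0.1368)
step 33: x0=(-2.5938, 0.1177) x1=(-1.1400, -1.8197) x2=(1.5444, 1.0729) x3=(1.4542, 0.1545)
step 34: x0=(-2.6127, 0.0880) x1=(-1.1537, -1.8197) x2=(1.5537, 1.0707) x3=(1.4497, 0.1728)
step 35: x0=(-2.6316, 0.0582) x1=(-1.1673, -1.8197) x2=(1.5629, 1.0676) x3=(1.4453, 0.1916)
step 36: x0=(-2.6505, 0.0284) x1=(-1.1810, -1.8196) x2=(1.5719, 1.0636) x3=(1.4410, 0.2110)
step 37: x0=(-2.6694, -0.0014) x1=(-1.1946, -1.8196) x2=(1.5808, 1.0587) x3=(1.4368, 0.2311)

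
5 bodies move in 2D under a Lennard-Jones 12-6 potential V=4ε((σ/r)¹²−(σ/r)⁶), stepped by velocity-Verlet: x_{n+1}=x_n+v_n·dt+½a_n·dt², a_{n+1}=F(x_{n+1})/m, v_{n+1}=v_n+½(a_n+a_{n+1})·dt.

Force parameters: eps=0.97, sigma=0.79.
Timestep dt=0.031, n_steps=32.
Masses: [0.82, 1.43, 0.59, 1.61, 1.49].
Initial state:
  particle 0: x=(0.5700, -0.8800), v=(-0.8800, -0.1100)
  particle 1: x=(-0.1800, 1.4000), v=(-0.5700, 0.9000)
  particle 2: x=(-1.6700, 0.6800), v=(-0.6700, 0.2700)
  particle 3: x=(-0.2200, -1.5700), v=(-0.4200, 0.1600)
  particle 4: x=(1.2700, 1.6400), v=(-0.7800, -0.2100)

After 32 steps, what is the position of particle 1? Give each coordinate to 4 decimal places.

step 0: x0=(0.5700, -0.8800) x1=(-0.1800, 1.4000) x2=(-1.6700, 0.6800) x3=(-0.2200, -1.5700) x4=(1.2700, 1.6400)
step 1: x0=(0.5416, -0.8844) x1=(-0.1976, 1.4279) x2=(-1.6906, 0.6884) x3=(-0.2324, -1.5645) x4=(1.2457, 1.6335)
step 2: x0=(0.5108, -0.8909) x1=(-0.2150, 1.4558) x2=(-1.7110, 0.6969) x3=(-0.2437, -1.5580) x4=(1.2212, 1.6269)
step 3: x0=(0.4774, -0.8995) x1=(-0.2323, 1.4836) x2=(-1.7312, 0.7056) x3=(-0.2536, -1.5503) x4=(1.1964, 1.6203)
step 4: x0=(0.4415, -0.9105) x1=(-0.2493, 1.5114) x2=(-1.7512, 0.7143) x3=(-0.2622, -1.5414) x4=(1.1713, 1.6136)
step 5: x0=(0.4032, -0.9235) x1=(-0.2662, 1.5392) x2=(-1.7709, 0.7231) x3=(-0.2697, -1.5315) x4=(1.1459, 1.6070)
step 6: x0=(0.3637, -0.9376) x1=(-0.2827, 1.5670) x2=(-1.7905, 0.7320) x3=(-0.2765, -1.5210) x4=(1.1202, 1.6003)
step 7: x0=(0.3262, -0.9499) x1=(-0.2991, 1.5947) x2=(-1.8098, 0.7410) x3=(-0.2844, -1.5115) x4=(1.0942, 1.5936)
step 8: x0=(0.2976, -0.9539) x1=(-0.3151, 1.6224) x2=(-1.8290, 0.7500) x3=(-0.2967, -1.5061) x4=(1.0679, 1.5869)
step 9: x0=(0.2838, -0.9442) x1=(-0.3308, 1.6500) x2=(-1.8480, 0.7592) x3=(-0.3167, -1.5077) x4=(1.0412, 1.5802)
step 10: x0=(0.2806, -0.9245) x1=(-0.3463, 1.6776) x2=(-1.8668, 0.7684) x3=(-0.3420, -1.5143) x4=(1.0141, 1.5735)
step 11: x0=(0.2805, -0.9019) x1=(-0.3613, 1.7051) x2=(-1.8855, 0.7777) x3=(-0.3689, -1.5225) x4=(0.9867, 1.5669)
step 12: x0=(0.2796, -0.8800) x1=(-0.3761, 1.7325) x2=(-1.9040, 0.7871) x3=(-0.3954, -1.5302) x4=(0.9588, 1.5602)
step 13: x0=(0.2766, -0.8601) x1=(-0.3904, 1.7599) x2=(-1.9224, 0.7965) x3=(-0.4208, -1.5370) x4=(0.9306, 1.5537)
step 14: x0=(0.2712, -0.8425) x1=(-0.4043, 1.7871) x2=(-1.9407, 0.8060) x3=(-0.4450, -1.5425) x4=(0.9018, 1.5471)
step 15: x0=(0.2633, -0.8274) x1=(-0.4179, 1.8142) x2=(-1.9588, 0.8156) x3=(-0.4680, -1.5468) x4=(0.8727, 1.5407)
step 16: x0=(0.2531, -0.8144) x1=(-0.4309, 1.8411) x2=(-1.9768, 0.8252) x3=(-0.4897, -1.5499) x4=(0.8431, 1.5344)
step 17: x0=(0.2407, -0.8036) x1=(-0.4435, 1.8680) x2=(-1.9947, 0.8349) x3=(-0.5104, -1.5520) x4=(0.8129, 1.5281)
step 18: x0=(0.2263, -0.7948) x1=(-0.4557, 1.8946) x2=(-2.0124, 0.8447) x3=(-0.5300, -1.5530) x4=(0.7823, 1.5220)
step 19: x0=(0.2099, -0.7880) x1=(-0.4673, 1.9210) x2=(-2.0301, 0.8544) x3=(-0.5487, -1.5530) x4=(0.7512, 1.5160)
step 20: x0=(0.1916, -0.7830) x1=(-0.4784, 1.9473) x2=(-2.0477, 0.8643) x3=(-0.5663, -1.5520) x4=(0.7195, 1.5102)
step 21: x0=(0.1714, -0.7800) x1=(-0.4890, 1.9733) x2=(-2.0651, 0.8742) x3=(-0.5830, -1.5500) x4=(0.6873, 1.5046)
step 22: x0=(0.1493, -0.7789) x1=(-0.4989, 1.9990) x2=(-2.0825, 0.8841) x3=(-0.5988, -1.5470) x4=(0.6544, 1.4992)
step 23: x0=(0.1253, -0.7797) x1=(-0.5083, 2.0244) x2=(-2.0998, 0.8941) x3=(-0.6135, -1.5431) x4=(0.6210, 1.4941)
step 24: x0=(0.0993, -0.7825) x1=(-0.5171, 2.0496) x2=(-2.1170, 0.9042) x3=(-0.6272, -1.5380) x4=(0.5870, 1.4892)
step 25: x0=(0.0712, -0.7876) x1=(-0.5253, 2.0743) x2=(-2.1341, 0.9142) x3=(-0.6399, -1.5319) x4=(0.5523, 1.4846)
step 26: x0=(0.0408, -0.7949) x1=(-0.5328, 2.0987) x2=(-2.1511, 0.9243) x3=(-0.6515, -1.5246) x4=(0.5170, 1.4804)
step 27: x0=(0.0082, -0.8046) x1=(-0.5396, 2.1226) x2=(-2.1681, 0.9345) x3=(-0.6618, -1.5160) x4=(0.4810, 1.4766)
step 28: x0=(-0.0268, -0.8168) x1=(-0.5458, 2.1461) x2=(-2.1850, 0.9446) x3=(-0.6710, -1.5062) x4=(0.4443, 1.4732)
step 29: x0=(-0.0640, -0.8313) x1=(-0.5512, 2.1690) x2=(-2.2018, 0.9548) x3=(-0.6790, -1.4952) x4=(0.4068, 1.4703)
step 30: x0=(-0.1022, -0.8468) x1=(-0.5558, 2.1914) x2=(-2.2186, 0.9651) x3=(-0.6866, -1.4836) x4=(0.3687, 1.4679)
step 31: x0=(-0.1383, -0.8601) x1=(-0.5597, 2.2131) x2=(-2.2353, 0.9753) x3=(-0.6952, -1.4731) x4=(0.3297, 1.4661)
step 32: x0=(-0.1659, -0.8641) x1=(-0.5628, 2.2341) x2=(-2.2519, 0.9856) x3=(-0.7081, -1.4674) x4=(0.2900, 1.4649)

(-0.5628, 2.2341)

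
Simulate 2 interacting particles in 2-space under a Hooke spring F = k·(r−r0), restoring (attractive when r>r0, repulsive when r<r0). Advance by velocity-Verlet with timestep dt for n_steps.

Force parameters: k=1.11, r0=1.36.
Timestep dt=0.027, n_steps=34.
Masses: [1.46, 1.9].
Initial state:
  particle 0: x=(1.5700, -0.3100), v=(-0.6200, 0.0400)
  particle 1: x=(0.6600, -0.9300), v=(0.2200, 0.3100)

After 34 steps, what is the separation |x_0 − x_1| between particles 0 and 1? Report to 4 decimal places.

0.6452

step 0: x0=(1.5700, -0.3100) x1=(0.6600, -0.9300)
step 1: x0=(1.5533, -0.3089) x1=(0.6659, -0.9217)
step 2: x0=(1.5368, -0.3077) x1=(0.6717, -0.9134)
step 3: x0=(1.5204, -0.3064) x1=(0.6774, -0.9052)
step 4: x0=(1.5041, -0.3050) x1=(0.6830, -0.8971)
step 5: x0=(1.4880, -0.3034) x1=(0.6884, -0.8890)
step 6: x0=(1.4720, -0.3018) x1=(0.6937, -0.8811)
step 7: x0=(1.4563, -0.3000) x1=(0.6989, -0.8733)
step 8: x0=(1.4407, -0.2981) x1=(0.7040, -0.8655)
step 9: x0=(1.4253, -0.2960) x1=(0.7089, -0.8579)
step 10: x0=(1.4101, -0.2938) x1=(0.7137, -0.8504)
step 11: x0=(1.3951, -0.2915) x1=(0.7183, -0.8430)
step 12: x0=(1.3803, -0.2889) x1=(0.7227, -0.8358)
step 13: x0=(1.3657, -0.2862) x1=(0.7270, -0.8287)
step 14: x0=(1.3513, -0.2833) x1=(0.7311, -0.8217)
step 15: x0=(1.3372, -0.2802) x1=(0.7350, -0.8149)
step 16: x0=(1.3233, -0.2769) x1=(0.7388, -0.8082)
step 17: x0=(1.3096, -0.2734) x1=(0.7424, -0.8018)
step 18: x0=(1.2962, -0.2696) x1=(0.7458, -0.7954)
step 19: x0=(1.2830, -0.2657) x1=(0.7490, -0.7893)
step 20: x0=(1.2700, -0.2614) x1=(0.7520, -0.7833)
step 21: x0=(1.2573, -0.2570) x1=(0.7549, -0.7775)
step 22: x0=(1.2449, -0.2523) x1=(0.7575, -0.7720)
step 23: x0=(1.2327, -0.2473) x1=(0.7600, -0.7666)
step 24: x0=(1.2207, -0.2421) x1=(0.7623, -0.7614)
step 25: x0=(1.2090, -0.2366) x1=(0.7643, -0.7564)
step 26: x0=(1.1975, -0.2308) x1=(0.7662, -0.7517)
step 27: x0=(1.1862, -0.2247) x1=(0.7680, -0.7472)
step 28: x0=(1.1752, -0.2183) x1=(0.7695, -0.7429)
step 29: x0=(1.1645, -0.2116) x1=(0.7708, -0.7388)
step 30: x0=(1.1539, -0.2046) x1=(0.7720, -0.7350)
step 31: x0=(1.1436, -0.1972) x1=(0.7730, -0.7315)
step 32: x0=(1.1336, -0.1896) x1=(0.7738, -0.7281)
step 33: x0=(1.1237, -0.1816) x1=(0.7745, -0.7251)
step 34: x0=(1.1141, -0.1733) x1=(0.7750, -0.7222)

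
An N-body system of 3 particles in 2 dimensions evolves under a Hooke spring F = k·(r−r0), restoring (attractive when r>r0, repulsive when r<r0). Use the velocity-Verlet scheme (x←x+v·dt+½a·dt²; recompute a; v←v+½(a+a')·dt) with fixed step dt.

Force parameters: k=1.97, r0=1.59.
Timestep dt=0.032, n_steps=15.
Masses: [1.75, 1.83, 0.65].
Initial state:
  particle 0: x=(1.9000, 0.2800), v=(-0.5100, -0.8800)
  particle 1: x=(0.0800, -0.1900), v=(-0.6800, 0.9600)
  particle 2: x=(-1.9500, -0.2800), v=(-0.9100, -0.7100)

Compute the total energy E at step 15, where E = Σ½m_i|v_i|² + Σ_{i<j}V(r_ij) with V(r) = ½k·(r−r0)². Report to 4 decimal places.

step 0: x0=(1.9000, 0.2800) x1=(0.0800, -0.1900) x2=(-1.9500, -0.2800)
step 1: x0=(1.8822, 0.2516) x1=(0.0582, -0.1593) x2=(-1.9749, -0.3022)
step 2: x0=(1.8615, 0.2228) x1=(0.0361, -0.1285) x2=(-1.9913, -0.3232)
step 3: x0=(1.8378, 0.1935) x1=(0.0139, -0.0977) x2=(-1.9993, -0.3432)
step 4: x0=(1.8112, 0.1638) x1=(-0.0086, -0.0669) x2=(-1.9989, -0.3619)
step 5: x0=(1.7818, 0.1337) x1=(-0.0312, -0.0362) x2=(-1.9903, -0.3796)
step 6: x0=(1.7496, 0.1033) x1=(-0.0540, -0.0055) x2=(-1.9736, -0.3961)
step 7: x0=(1.7146, 0.0725) x1=(-0.0770, 0.0252) x2=(-1.9492, -0.4114)
step 8: x0=(1.6770, 0.0414) x1=(-0.1001, 0.0557) x2=(-1.9172, -0.4257)
step 9: x0=(1.6369, 0.0100) x1=(-0.1233, 0.0862) x2=(-1.8782, -0.4389)
step 10: x0=(1.5943, -0.0217) x1=(-0.1466, 0.1165) x2=(-1.8324, -0.4512)
step 11: x0=(1.5495, -0.0537) x1=(-0.1699, 0.1468) x2=(-1.7803, -0.4625)
step 12: x0=(1.5024, -0.0858) x1=(-0.1932, 0.1771) x2=(-1.7224, -0.4731)
step 13: x0=(1.4533, -0.1182) x1=(-0.2164, 0.2073) x2=(-1.6592, -0.4829)
step 14: x0=(1.4023, -0.1508) x1=(-0.2395, 0.2374) x2=(-1.5912, -0.4922)
step 15: x0=(1.3496, -0.1835) x1=(-0.2624, 0.2676) x2=(-1.5189, -0.5010)
step 0 velocities: v0=(-0.5100, -0.8800) v1=(-0.6800, 0.9600) v2=(-0.9100, -0.7100)
step 0: KE=2.6045, PE=5.4881, E=8.0926
step 15 velocities: v0=(-1.6724, -1.0247) v1=(-0.7141, 0.9429) v2=(2.3154, -0.2723)
step 15: KE=6.4125, PE=1.6749, E=8.0875

8.0875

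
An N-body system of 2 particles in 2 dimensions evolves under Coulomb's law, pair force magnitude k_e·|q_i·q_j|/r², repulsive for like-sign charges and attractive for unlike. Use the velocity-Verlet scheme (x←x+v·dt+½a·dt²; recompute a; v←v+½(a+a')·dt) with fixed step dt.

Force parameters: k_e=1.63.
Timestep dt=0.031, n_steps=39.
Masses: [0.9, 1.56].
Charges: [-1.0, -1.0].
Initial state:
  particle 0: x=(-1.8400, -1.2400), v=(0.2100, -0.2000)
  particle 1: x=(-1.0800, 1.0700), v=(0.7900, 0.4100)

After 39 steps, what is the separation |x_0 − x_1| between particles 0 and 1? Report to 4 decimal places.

step 0: x0=(-1.8400, -1.2400) x1=(-1.0800, 1.0700)
step 1: x0=(-1.8335, -1.2463) x1=(-1.0555, 1.0828)
step 2: x0=(-1.8272, -1.2530) x1=(-1.0309, 1.0957)
step 3: x0=(-1.8209, -1.2598) x1=(-1.0063, 1.1088)
step 4: x0=(-1.8147, -1.2670) x1=(-0.9816, 1.1221)
step 5: x0=(-1.8086, -1.2744) x1=(-0.9569, 1.1355)
step 6: x0=(-1.8026, -1.2820) x1=(-0.9321, 1.1490)
step 7: x0=(-1.7966, -1.2899) x1=(-0.9073, 1.1627)
step 8: x0=(-1.7908, -1.2981) x1=(-0.8824, 1.1766)
step 9: x0=(-1.7851, -1.3064) x1=(-0.8575, 1.1905)
step 10: x0=(-1.7794, -1.3150) x1=(-0.8325, 1.2046)
step 11: x0=(-1.7738, -1.3239) x1=(-0.8075, 1.2189)
step 12: x0=(-1.7683, -1.3329) x1=(-0.7824, 1.2332)
step 13: x0=(-1.7629, -1.3422) x1=(-0.7573, 1.2477)
step 14: x0=(-1.7576, -1.3517) x1=(-0.7321, 1.2623)
step 15: x0=(-1.7523, -1.3613) x1=(-0.7069, 1.2770)
step 16: x0=(-1.7471, -1.3712) x1=(-0.6816, 1.2918)
step 17: x0=(-1.7420, -1.3813) x1=(-0.6563, 1.3068)
step 18: x0=(-1.7370, -1.3916) x1=(-0.6310, 1.3218)
step 19: x0=(-1.7321, -1.4020) x1=(-0.6056, 1.3370)
step 20: x0=(-1.7272, -1.4126) x1=(-0.5802, 1.3523)
step 21: x0=(-1.7224, -1.4235) x1=(-0.5547, 1.3676)
step 22: x0=(-1.7177, -1.4345) x1=(-0.5291, 1.3831)
step 23: x0=(-1.7131, -1.4456) x1=(-0.5036, 1.3987)
step 24: x0=(-1.7085, -1.4570) x1=(-0.4780, 1.4144)
step 25: x0=(-1.7040, -1.4685) x1=(-0.4523, 1.4301)
step 26: x0=(-1.6995, -1.4801) x1=(-0.4266, 1.4460)
step 27: x0=(-1.6952, -1.4919) x1=(-0.4009, 1.4619)
step 28: x0=(-1.6909, -1.5039) x1=(-0.3751, 1.4780)
step 29: x0=(-1.6867, -1.5160) x1=(-0.3493, 1.4941)
step 30: x0=(-1.6825, -1.5283) x1=(-0.3235, 1.5103)
step 31: x0=(-1.6784, -1.5407) x1=(-0.2976, 1.5266)
step 32: x0=(-1.6743, -1.5532) x1=(-0.2717, 1.5430)
step 33: x0=(-1.6704, -1.5659) x1=(-0.2458, 1.5594)
step 34: x0=(-1.6664, -1.5787) x1=(-0.2198, 1.5759)
step 35: x0=(-1.6626, -1.5917) x1=(-0.1938, 1.5926)
step 36: x0=(-1.6588, -1.6048) x1=(-0.1677, 1.6092)
step 37: x0=(-1.6550, -1.6180) x1=(-0.1416, 1.6260)
step 38: x0=(-1.6514, -1.6313) x1=(-0.1155, 1.6428)
step 39: x0=(-1.6477, -1.6447) x1=(-0.0893, 1.6597)

3.6535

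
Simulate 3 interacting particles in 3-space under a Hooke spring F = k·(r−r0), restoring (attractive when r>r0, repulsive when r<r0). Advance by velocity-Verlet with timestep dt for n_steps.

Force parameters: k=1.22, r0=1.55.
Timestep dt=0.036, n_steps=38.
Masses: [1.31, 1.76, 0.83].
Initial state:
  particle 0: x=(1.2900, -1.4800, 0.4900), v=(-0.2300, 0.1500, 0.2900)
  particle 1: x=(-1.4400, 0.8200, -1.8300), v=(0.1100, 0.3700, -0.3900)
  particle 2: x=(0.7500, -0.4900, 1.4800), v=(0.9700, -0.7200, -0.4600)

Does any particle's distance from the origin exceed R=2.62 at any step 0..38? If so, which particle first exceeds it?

no

step 0: x0=(1.2900, -1.4800, 0.4900) x1=(-1.4400, 0.8200, -1.8300) x2=(0.7500, -0.4900, 1.4800)
step 1: x0=(1.2807, -1.4737, 0.4995) x1=(-1.4346, 0.8323, -1.8424) x2=(0.7836, -0.5151, 1.4615)
step 2: x0=(1.2693, -1.4658, 0.5072) x1=(-1.4265, 0.8425, -1.8517) x2=(0.8144, -0.5385, 1.4391)
step 3: x0=(1.2560, -1.4562, 0.5129) x1=(-1.4155, 0.8506, -1.8577) x2=(0.8425, -0.5599, 1.4130)
step 4: x0=(1.2406, -1.4450, 0.5166) x1=(-1.4017, 0.8566, -1.8605) x2=(0.8677, -0.5795, 1.3832)
step 5: x0=(1.2234, -1.4323, 0.5183) x1=(-1.3851, 0.8605, -1.8601) x2=(0.8900, -0.5969, 1.3499)
step 6: x0=(1.2042, -1.4181, 0.5179) x1=(-1.3658, 0.8622, -1.8565) x2=(0.9095, -0.6122, 1.3131)
step 7: x0=(1.1832, -1.4024, 0.5154) x1=(-1.3437, 0.8618, -1.8498) x2=(0.9260, -0.6252, 1.2731)
step 8: x0=(1.1605, -1.3855, 0.5107) x1=(-1.3189, 0.8593, -1.8401) x2=(0.9396, -0.6358, 1.2298)
step 9: x0=(1.1360, -1.3672, 0.5039) x1=(-1.2915, 0.8547, -1.8273) x2=(0.9504, -0.6441, 1.1836)
step 10: x0=(1.1098, -1.3478, 0.4949) x1=(-1.2615, 0.8481, -1.8115) x2=(0.9583, -0.6498, 1.1345)
step 11: x0=(1.0820, -1.3273, 0.4837) x1=(-1.2289, 0.8394, -1.7929) x2=(0.9635, -0.6530, 1.0828)
step 12: x0=(1.0526, -1.3058, 0.4704) x1=(-1.1940, 0.8288, -1.7714) x2=(0.9660, -0.6535, 1.0285)
step 13: x0=(1.0216, -1.2833, 0.4549) x1=(-1.1566, 0.8162, -1.7473) x2=(0.9659, -0.6514, 0.9719)
step 14: x0=(0.9892, -1.2601, 0.4373) x1=(-1.1170, 0.8018, -1.7206) x2=(0.9634, -0.6465, 0.9132)
step 15: x0=(0.9554, -1.2362, 0.4177) x1=(-1.0753, 0.7855, -1.6914) x2=(0.9585, -0.6389, 0.8524)
step 16: x0=(0.9202, -1.2117, 0.3960) x1=(-1.0315, 0.7675, -1.6598) x2=(0.9514, -0.6286, 0.7899)
step 17: x0=(0.8836, -1.1867, 0.3724) x1=(-0.9857, 0.7478, -1.6261) x2=(0.9424, -0.6154, 0.7256)
step 18: x0=(0.8457, -1.1613, 0.3469) x1=(-0.9381, 0.7265, -1.5902) x2=(0.9315, -0.5994, 0.6599)
step 19: x0=(0.8066, -1.1357, 0.3197) x1=(-0.8888, 0.7037, -1.5523) x2=(0.9190, -0.5807, 0.5928)
step 20: x0=(0.7662, -1.1100, 0.2909) x1=(-0.8379, 0.6795, -1.5127) x2=(0.9051, -0.5591, 0.5243)
step 21: x0=(0.7246, -1.0843, 0.2606) x1=(-0.7856, 0.6540, -1.4714) x2=(0.8900, -0.5349, 0.4548)
step 22: x0=(0.6819, -1.0586, 0.2289) x1=(-0.7320, 0.6273, -1.4286) x2=(0.8740, -0.5080, 0.3841)
step 23: x0=(0.6381, -1.0330, 0.1961) x1=(-0.6772, 0.5996, -1.3845) x2=(0.8572, -0.4785, 0.3125)
step 24: x0=(0.5932, -1.0077, 0.1623) x1=(-0.6214, 0.5708, -1.3392) x2=(0.8400, -0.4466, 0.2399)
step 25: x0=(0.5473, -0.9827, 0.1277) x1=(-0.5648, 0.5412, -1.2929) x2=(0.8225, -0.4125, 0.1666)
step 26: x0=(0.5005, -0.9581, 0.0924) x1=(-0.5074, 0.5108, -1.2457) x2=(0.8050, -0.3762, 0.0925)
step 27: x0=(0.4528, -0.9338, 0.0566) x1=(-0.4494, 0.4799, -1.1979) x2=(0.7876, -0.3379, 0.0177)
step 28: x0=(0.4043, -0.9101, 0.0205) x1=(-0.3910, 0.4484, -1.1496) x2=(0.7706, -0.2980, -0.0576)
step 29: x0=(0.3550, -0.8868, -0.0158) x1=(-0.3324, 0.4167, -1.1010) x2=(0.7541, -0.2565, -0.1333)
step 30: x0=(0.3052, -0.8641, -0.0522) x1=(-0.2736, 0.3847, -1.0521) x2=(0.7384, -0.2137, -0.2093)
step 31: x0=(0.2548, -0.8420, -0.0885) x1=(-0.2148, 0.3527, -1.0033) x2=(0.7236, -0.1698, -0.2855)
step 32: x0=(0.2039, -0.8206, -0.1246) x1=(-0.1562, 0.3208, -0.9545) x2=(0.7099, -0.1250, -0.3617)
step 33: x0=(0.1526, -0.7999, -0.1604) x1=(-0.0979, 0.2890, -0.9060) x2=(0.6975, -0.0796, -0.4379)
step 34: x0=(0.1009, -0.7799, -0.1959) x1=(-0.0400, 0.2576, -0.8579) x2=(0.6866, -0.0337, -0.5138)
step 35: x0=(0.0489, -0.7607, -0.2310) x1=(0.0173, 0.2267, -0.8101) x2=(0.6774, 0.0126, -0.5896)
step 36: x0=(-0.0035, -0.7424, -0.2656) x1=(0.0739, 0.1963, -0.7628) x2=(0.6702, 0.0590, -0.6653)
step 37: x0=(-0.0562, -0.7250, -0.2997) x1=(0.1298, 0.1664, -0.7157) x2=(0.6652, 0.1057, -0.7409)
step 38: x0=(-0.1093, -0.7085, -0.3335) x1=(0.1848, 0.1371, -0.6689) x2=(0.6626, 0.1526, -0.8169)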